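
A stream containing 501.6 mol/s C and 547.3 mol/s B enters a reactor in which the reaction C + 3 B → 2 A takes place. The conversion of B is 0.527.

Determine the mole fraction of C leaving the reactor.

0.473

B reacted = 0.527 × 547.3 = 288.4 mol/s; ν_B = −3, so ξ = 288.4/3 = 96.14 mol/s.
Outlet amounts (n = n₀ + ν ξ):
  C: 501.6 − 1(96.14) = 405.5
  B: 547.3 − 3(96.14) = 258.9
  A: 0 + 2(96.14) = 192.3
Total out = 856.6 mol/s; y_C = 405.5 / 856.6 = 0.4733.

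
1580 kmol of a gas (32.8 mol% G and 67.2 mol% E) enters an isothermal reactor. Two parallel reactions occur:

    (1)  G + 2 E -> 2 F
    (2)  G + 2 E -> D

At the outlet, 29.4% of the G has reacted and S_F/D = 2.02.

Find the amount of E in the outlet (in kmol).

757 kmol

Conversion of G: G consumed = 0.294 × 518.2 = 152.4 kmol = 1ξ₁ + 1ξ₂.
Selectivity: 2ξ₁ / (1ξ₂) = 2.02 → ξ₁ = 1.01 ξ₂.
Substitute: (1·1.01 + 1) ξ₂ = 152.4 → ξ₂ = 75.8 kmol, ξ₁ = 76.56 kmol.
Outlet amounts (n = n₀ + Σ ν·ξ):
  G: 518.2 − 1(76.56) − 1(75.8) = 365.9
  E: 1062 − 2(76.56) − 2(75.8) = 757
  F: 0 + 2(76.56) = 153.1
  D: 0 + 1(75.8) = 75.8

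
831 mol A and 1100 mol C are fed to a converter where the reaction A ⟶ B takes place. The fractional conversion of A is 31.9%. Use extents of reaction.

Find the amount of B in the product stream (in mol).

265 mol

A reacted = 0.319 × 831 = 265.1 mol; ν_A = −1, so ξ = 265.1/1 = 265.1 mol.
Outlet amounts (n = n₀ + ν ξ):
  A: 831 − 1(265.1) = 565.9
  B: 0 + 1(265.1) = 265.1
  C: 1100 (inert)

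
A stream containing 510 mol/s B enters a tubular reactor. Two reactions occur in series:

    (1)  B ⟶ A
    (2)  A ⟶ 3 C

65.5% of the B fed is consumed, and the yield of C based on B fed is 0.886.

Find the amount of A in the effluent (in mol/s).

183 mol/s

Conversion of B: B consumed = 1ξ₁ = 0.655 × 510 → ξ₁ = 334.1 mol/s.
Yield of C: 3ξ₂ / 510 = 0.886 → ξ₂ = 150.6 mol/s.
Outlet amounts (n = n₀ + Σ ν·ξ):
  B: 510 − 1(334.1) = 175.9
  A: 0 + 1(334.1) − 1(150.6) = 183.4
  C: 0 + 3(150.6) = 451.9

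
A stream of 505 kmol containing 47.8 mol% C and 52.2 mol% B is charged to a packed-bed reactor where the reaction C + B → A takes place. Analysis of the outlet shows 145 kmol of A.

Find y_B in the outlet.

For A: n = n₀ + 1ξ → 145 = 0 + 1ξ, giving ξ = 145 kmol.
Outlet amounts (n = n₀ + ν ξ):
  C: 241.4 − 1(145) = 96.39
  B: 263.6 − 1(145) = 118.6
  A: 0 + 1(145) = 145
Total out = 360 kmol; y_B = 118.6 / 360 = 0.3295.

0.329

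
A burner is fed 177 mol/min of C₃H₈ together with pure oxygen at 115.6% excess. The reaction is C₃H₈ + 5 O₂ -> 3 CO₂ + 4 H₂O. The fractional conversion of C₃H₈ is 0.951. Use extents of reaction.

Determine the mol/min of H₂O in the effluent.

673 mol/min

Stoichiometric O₂ = 5 × 177 = 885 mol/min; O₂ fed = 885 × 2.156 = 1908 mol/min.
Fuel reacted = 0.951 × 177 → ξ = 168.3 mol/min.
Outlet (n = n₀ + ν ξ):
  C₃H₈: 177 − 1(168.3) = 8.673
  O₂: 1908 − 5(168.3) = 1066
  CO₂: 0 + 3(168.3) = 505
  H₂O: 0 + 4(168.3) = 673.3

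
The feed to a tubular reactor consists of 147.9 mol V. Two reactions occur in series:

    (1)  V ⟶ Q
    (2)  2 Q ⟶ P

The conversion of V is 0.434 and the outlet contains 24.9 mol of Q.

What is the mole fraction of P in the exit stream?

0.153

Conversion of V: V consumed = 1ξ₁ = 0.434 × 147.9 → ξ₁ = 64.19 mol.
Q balance: n_Q = 0 + 1ξ₁ − 2ξ₂ = 24.9 → ξ₂ = (1·64.19 − 24.9)/2 = 19.64 mol.
Outlet amounts (n = n₀ + Σ ν·ξ):
  V: 147.9 − 1(64.19) = 83.71
  Q: 0 + 1(64.19) − 2(19.64) = 24.9
  P: 0 + 1(19.64) = 19.64
Total out = 128.3 mol; y_P = 19.64 / 128.3 = 0.1532.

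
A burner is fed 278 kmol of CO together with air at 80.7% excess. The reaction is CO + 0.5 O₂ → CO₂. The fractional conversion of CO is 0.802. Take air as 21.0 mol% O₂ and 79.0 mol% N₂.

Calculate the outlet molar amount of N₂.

Stoichiometric O₂ = 0.5 × 278 = 139 kmol; O₂ fed = 139 × 1.807 = 251.2 kmol.
N₂ fed = 251.2 × 79/21 = 944.9 kmol.
Fuel reacted = 0.802 × 278 → ξ = 223 kmol.
Outlet (n = n₀ + ν ξ):
  CO: 278 − 1(223) = 55.04
  O₂: 251.2 − 0.5(223) = 139.7
  N₂: 944.9 (inert)
  CO₂: 0 + 1(223) = 223

945 kmol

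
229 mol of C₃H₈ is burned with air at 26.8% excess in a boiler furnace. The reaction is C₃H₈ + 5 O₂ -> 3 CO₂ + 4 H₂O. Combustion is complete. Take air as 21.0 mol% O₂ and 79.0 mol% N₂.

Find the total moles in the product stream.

7370 mol

Stoichiometric O₂ = 5 × 229 = 1145 mol; O₂ fed = 1145 × 1.268 = 1452 mol.
N₂ fed = 1452 × 79/21 = 5462 mol.
Fuel reacted = 1 × 229 → ξ = 229 mol.
Outlet (n = n₀ + ν ξ):
  C₃H₈: 229 − 1(229) = 0
  O₂: 1452 − 5(229) = 306.9
  N₂: 5462 (inert)
  CO₂: 0 + 3(229) = 687
  H₂O: 0 + 4(229) = 916
Total out = 0 + 306.9 + 5462 + 687 + 916 = 7372 mol.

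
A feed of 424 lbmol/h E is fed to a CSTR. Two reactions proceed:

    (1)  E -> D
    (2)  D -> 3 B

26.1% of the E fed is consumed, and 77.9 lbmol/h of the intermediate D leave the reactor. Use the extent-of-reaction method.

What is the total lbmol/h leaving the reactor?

490 lbmol/h

Conversion of E: E consumed = 1ξ₁ = 0.261 × 424 → ξ₁ = 110.7 lbmol/h.
D balance: n_D = 0 + 1ξ₁ − 1ξ₂ = 77.9 → ξ₂ = (1·110.7 − 77.9)/1 = 32.76 lbmol/h.
Outlet amounts (n = n₀ + Σ ν·ξ):
  E: 424 − 1(110.7) = 313.3
  D: 0 + 1(110.7) − 1(32.76) = 77.9
  B: 0 + 3(32.76) = 98.29
Total out = 313.3 + 77.9 + 98.29 = 489.5 lbmol/h.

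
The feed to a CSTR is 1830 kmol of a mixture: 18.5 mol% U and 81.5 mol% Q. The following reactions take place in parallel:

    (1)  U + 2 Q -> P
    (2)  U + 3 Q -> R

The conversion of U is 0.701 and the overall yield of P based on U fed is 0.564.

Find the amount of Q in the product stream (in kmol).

970 kmol

Yield of P: 1ξ₁ / 338.6 = 0.564 → ξ₁ = 190.9 kmol.
Conversion of U: 1ξ₁ + 1ξ₂ = 0.701 × 338.6 = 237.3 → ξ₂ = 46.38 kmol.
Outlet amounts (n = n₀ + Σ ν·ξ):
  U: 338.6 − 1(190.9) − 1(46.38) = 101.2
  Q: 1491 − 2(190.9) − 3(46.38) = 970.4
  P: 0 + 1(190.9) = 190.9
  R: 0 + 1(46.38) = 46.38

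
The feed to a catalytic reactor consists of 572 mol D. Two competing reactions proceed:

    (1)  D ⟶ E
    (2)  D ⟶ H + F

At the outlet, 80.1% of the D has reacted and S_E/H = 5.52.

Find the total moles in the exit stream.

642 mol

Conversion of D: D consumed = 0.801 × 572 = 458.2 mol = 1ξ₁ + 1ξ₂.
Selectivity: 1ξ₁ / (1ξ₂) = 5.52 → ξ₁ = 5.52 ξ₂.
Substitute: (1·5.52 + 1) ξ₂ = 458.2 → ξ₂ = 70.27 mol, ξ₁ = 387.9 mol.
Outlet amounts (n = n₀ + Σ ν·ξ):
  D: 572 − 1(387.9) − 1(70.27) = 113.8
  E: 0 + 1(387.9) = 387.9
  H: 0 + 1(70.27) = 70.27
  F: 0 + 1(70.27) = 70.27
Total out = 113.8 + 387.9 + 70.27 + 70.27 = 642.3 mol.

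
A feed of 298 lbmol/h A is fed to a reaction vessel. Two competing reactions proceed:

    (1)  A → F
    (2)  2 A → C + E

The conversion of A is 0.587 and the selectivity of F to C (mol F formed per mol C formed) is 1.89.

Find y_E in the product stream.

0.151

Conversion of A: A consumed = 0.587 × 298 = 174.9 lbmol/h = 1ξ₁ + 2ξ₂.
Selectivity: 1ξ₁ / (1ξ₂) = 1.89 → ξ₁ = 1.89 ξ₂.
Substitute: (1·1.89 + 2) ξ₂ = 174.9 → ξ₂ = 44.97 lbmol/h, ξ₁ = 84.99 lbmol/h.
Outlet amounts (n = n₀ + Σ ν·ξ):
  A: 298 − 1(84.99) − 2(44.97) = 123.1
  F: 0 + 1(84.99) = 84.99
  C: 0 + 1(44.97) = 44.97
  E: 0 + 1(44.97) = 44.97
Total out = 298 lbmol/h; y_E = 44.97 / 298 = 0.1509.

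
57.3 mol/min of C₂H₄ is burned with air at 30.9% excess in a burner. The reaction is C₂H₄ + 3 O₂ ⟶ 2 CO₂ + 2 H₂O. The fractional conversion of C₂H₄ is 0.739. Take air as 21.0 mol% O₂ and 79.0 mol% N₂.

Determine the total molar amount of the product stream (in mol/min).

1130 mol/min

Stoichiometric O₂ = 3 × 57.3 = 171.9 mol/min; O₂ fed = 171.9 × 1.309 = 225 mol/min.
N₂ fed = 225 × 79/21 = 846.5 mol/min.
Fuel reacted = 0.739 × 57.3 → ξ = 42.34 mol/min.
Outlet (n = n₀ + ν ξ):
  C₂H₄: 57.3 − 1(42.34) = 14.96
  O₂: 225 − 3(42.34) = 97.98
  N₂: 846.5 (inert)
  CO₂: 0 + 2(42.34) = 84.69
  H₂O: 0 + 2(42.34) = 84.69
Total out = 14.96 + 97.98 + 846.5 + 84.69 + 84.69 = 1129 mol/min.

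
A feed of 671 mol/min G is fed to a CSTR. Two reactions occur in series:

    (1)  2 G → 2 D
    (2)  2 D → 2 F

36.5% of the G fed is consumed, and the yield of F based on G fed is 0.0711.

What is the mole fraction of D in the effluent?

Conversion of G: G consumed = 2ξ₁ = 0.365 × 671 → ξ₁ = 122.5 mol/min.
Yield of F: 2ξ₂ / 671 = 0.0711 → ξ₂ = 23.85 mol/min.
Outlet amounts (n = n₀ + Σ ν·ξ):
  G: 671 − 2(122.5) = 426.1
  D: 0 + 2(122.5) − 2(23.85) = 197.2
  F: 0 + 2(23.85) = 47.71
Total out = 671 mol/min; y_D = 197.2 / 671 = 0.2939.

0.294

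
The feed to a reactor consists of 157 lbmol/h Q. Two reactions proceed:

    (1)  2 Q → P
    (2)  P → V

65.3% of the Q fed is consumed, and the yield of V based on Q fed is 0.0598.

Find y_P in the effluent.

Conversion of Q: Q consumed = 2ξ₁ = 0.653 × 157 → ξ₁ = 51.26 lbmol/h.
Yield of V: 1ξ₂ / 157 = 0.0598 → ξ₂ = 9.389 lbmol/h.
Outlet amounts (n = n₀ + Σ ν·ξ):
  Q: 157 − 2(51.26) = 54.48
  P: 0 + 1(51.26) − 1(9.389) = 41.87
  V: 0 + 1(9.389) = 9.389
Total out = 105.7 lbmol/h; y_P = 41.87 / 105.7 = 0.396.

0.396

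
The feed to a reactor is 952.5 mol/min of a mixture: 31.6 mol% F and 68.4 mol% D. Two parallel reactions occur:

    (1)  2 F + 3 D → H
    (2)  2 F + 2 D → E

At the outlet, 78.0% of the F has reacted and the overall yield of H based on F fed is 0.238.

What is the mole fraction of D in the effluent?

Yield of H: 1ξ₁ / 301 = 0.238 → ξ₁ = 71.64 mol/min.
Conversion of F: 2ξ₁ + 2ξ₂ = 0.78 × 301 = 234.8 → ξ₂ = 45.75 mol/min.
Outlet amounts (n = n₀ + Σ ν·ξ):
  F: 301 − 2(71.64) − 2(45.75) = 66.22
  D: 651.5 − 3(71.64) − 2(45.75) = 345.1
  H: 0 + 1(71.64) = 71.64
  E: 0 + 1(45.75) = 45.75
Total out = 528.7 mol/min; y_D = 345.1 / 528.7 = 0.6527.

0.653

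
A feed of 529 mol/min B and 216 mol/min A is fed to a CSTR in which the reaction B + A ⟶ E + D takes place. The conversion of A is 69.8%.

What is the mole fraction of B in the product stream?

0.508

A reacted = 0.698 × 216 = 150.8 mol/min; ν_A = −1, so ξ = 150.8/1 = 150.8 mol/min.
Outlet amounts (n = n₀ + ν ξ):
  B: 529 − 1(150.8) = 378.2
  A: 216 − 1(150.8) = 65.23
  E: 0 + 1(150.8) = 150.8
  D: 0 + 1(150.8) = 150.8
Total out = 745 mol/min; y_B = 378.2 / 745 = 0.5077.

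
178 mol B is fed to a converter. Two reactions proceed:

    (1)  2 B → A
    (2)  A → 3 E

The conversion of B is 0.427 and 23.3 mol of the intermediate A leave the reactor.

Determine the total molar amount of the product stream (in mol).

Conversion of B: B consumed = 2ξ₁ = 0.427 × 178 → ξ₁ = 38 mol.
A balance: n_A = 0 + 1ξ₁ − 1ξ₂ = 23.3 → ξ₂ = (1·38 − 23.3)/1 = 14.7 mol.
Outlet amounts (n = n₀ + Σ ν·ξ):
  B: 178 − 2(38) = 102
  A: 0 + 1(38) − 1(14.7) = 23.3
  E: 0 + 3(14.7) = 44.11
Total out = 102 + 23.3 + 44.11 = 169.4 mol.

169 mol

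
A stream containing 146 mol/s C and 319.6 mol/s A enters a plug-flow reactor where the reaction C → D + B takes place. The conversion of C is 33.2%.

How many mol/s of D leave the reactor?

C reacted = 0.332 × 146 = 48.47 mol/s; ν_C = −1, so ξ = 48.47/1 = 48.47 mol/s.
Outlet amounts (n = n₀ + ν ξ):
  C: 146 − 1(48.47) = 97.53
  D: 0 + 1(48.47) = 48.47
  B: 0 + 1(48.47) = 48.47
  A: 319.6 (inert)

48.5 mol/s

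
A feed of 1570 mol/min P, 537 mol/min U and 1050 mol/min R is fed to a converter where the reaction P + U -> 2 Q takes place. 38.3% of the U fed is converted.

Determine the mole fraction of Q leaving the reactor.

0.13

U reacted = 0.383 × 537 = 205.7 mol/min; ν_U = −1, so ξ = 205.7/1 = 205.7 mol/min.
Outlet amounts (n = n₀ + ν ξ):
  P: 1570 − 1(205.7) = 1364
  U: 537 − 1(205.7) = 331.3
  Q: 0 + 2(205.7) = 411.3
  R: 1050 (inert)
Total out = 3157 mol/min; y_Q = 411.3 / 3157 = 0.1303.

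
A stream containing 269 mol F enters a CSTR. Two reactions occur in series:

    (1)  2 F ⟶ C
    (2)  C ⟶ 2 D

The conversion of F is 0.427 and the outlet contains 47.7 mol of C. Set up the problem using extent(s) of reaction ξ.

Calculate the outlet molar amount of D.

Conversion of F: F consumed = 2ξ₁ = 0.427 × 269 → ξ₁ = 57.43 mol.
C balance: n_C = 0 + 1ξ₁ − 1ξ₂ = 47.7 → ξ₂ = (1·57.43 − 47.7)/1 = 9.731 mol.
Outlet amounts (n = n₀ + Σ ν·ξ):
  F: 269 − 2(57.43) = 154.1
  C: 0 + 1(57.43) − 1(9.731) = 47.7
  D: 0 + 2(9.731) = 19.46

19.5 mol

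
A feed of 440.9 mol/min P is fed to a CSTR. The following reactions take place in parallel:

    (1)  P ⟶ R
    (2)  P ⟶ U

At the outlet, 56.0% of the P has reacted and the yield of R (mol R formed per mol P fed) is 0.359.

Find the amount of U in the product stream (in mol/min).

Yield of R: 1ξ₁ / 440.9 = 0.359 → ξ₁ = 158.3 mol/min.
Conversion of P: 1ξ₁ + 1ξ₂ = 0.56 × 440.9 = 246.9 → ξ₂ = 88.62 mol/min.
Outlet amounts (n = n₀ + Σ ν·ξ):
  P: 440.9 − 1(158.3) − 1(88.62) = 194
  R: 0 + 1(158.3) = 158.3
  U: 0 + 1(88.62) = 88.62

88.6 mol/min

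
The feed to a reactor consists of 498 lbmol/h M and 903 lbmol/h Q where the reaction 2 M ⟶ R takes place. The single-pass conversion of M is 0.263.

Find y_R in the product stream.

M reacted = 0.263 × 498 = 131 lbmol/h; ν_M = −2, so ξ = 131/2 = 65.49 lbmol/h.
Outlet amounts (n = n₀ + ν ξ):
  M: 498 − 2(65.49) = 367
  R: 0 + 1(65.49) = 65.49
  Q: 903 (inert)
Total out = 1336 lbmol/h; y_R = 65.49 / 1336 = 0.04904.

0.049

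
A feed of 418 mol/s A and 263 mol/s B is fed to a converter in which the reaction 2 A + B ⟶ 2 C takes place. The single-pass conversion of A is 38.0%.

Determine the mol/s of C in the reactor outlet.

A reacted = 0.38 × 418 = 158.8 mol/s; ν_A = −2, so ξ = 158.8/2 = 79.42 mol/s.
Outlet amounts (n = n₀ + ν ξ):
  A: 418 − 2(79.42) = 259.2
  B: 263 − 1(79.42) = 183.6
  C: 0 + 2(79.42) = 158.8

159 mol/s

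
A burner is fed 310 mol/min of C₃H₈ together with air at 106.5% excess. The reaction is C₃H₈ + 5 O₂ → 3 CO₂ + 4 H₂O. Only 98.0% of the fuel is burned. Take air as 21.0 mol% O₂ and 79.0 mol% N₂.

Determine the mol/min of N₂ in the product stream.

Stoichiometric O₂ = 5 × 310 = 1550 mol/min; O₂ fed = 1550 × 2.065 = 3201 mol/min.
N₂ fed = 3201 × 79/21 = 12040 mol/min.
Fuel reacted = 0.98 × 310 → ξ = 303.8 mol/min.
Outlet (n = n₀ + ν ξ):
  C₃H₈: 310 − 1(303.8) = 6.2
  O₂: 3201 − 5(303.8) = 1682
  N₂: 12040 (inert)
  CO₂: 0 + 3(303.8) = 911.4
  H₂O: 0 + 4(303.8) = 1215

12000 mol/min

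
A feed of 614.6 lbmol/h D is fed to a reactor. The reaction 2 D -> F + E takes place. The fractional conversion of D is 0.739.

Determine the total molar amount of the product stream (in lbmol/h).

615 lbmol/h

D reacted = 0.739 × 614.6 = 454.2 lbmol/h; ν_D = −2, so ξ = 454.2/2 = 227.1 lbmol/h.
Outlet amounts (n = n₀ + ν ξ):
  D: 614.6 − 2(227.1) = 160.4
  F: 0 + 1(227.1) = 227.1
  E: 0 + 1(227.1) = 227.1
Total out = 160.4 + 227.1 + 227.1 = 614.6 lbmol/h.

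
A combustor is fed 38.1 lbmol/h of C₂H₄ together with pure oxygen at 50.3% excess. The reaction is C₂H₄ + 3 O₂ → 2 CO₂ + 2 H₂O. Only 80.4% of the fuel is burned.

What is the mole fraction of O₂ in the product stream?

0.381

Stoichiometric O₂ = 3 × 38.1 = 114.3 lbmol/h; O₂ fed = 114.3 × 1.503 = 171.8 lbmol/h.
Fuel reacted = 0.804 × 38.1 → ξ = 30.63 lbmol/h.
Outlet (n = n₀ + ν ξ):
  C₂H₄: 38.1 − 1(30.63) = 7.468
  O₂: 171.8 − 3(30.63) = 79.9
  CO₂: 0 + 2(30.63) = 61.26
  H₂O: 0 + 2(30.63) = 61.26
Total out = 209.9 lbmol/h; y_O₂ = 79.9 / 209.9 = 0.3806.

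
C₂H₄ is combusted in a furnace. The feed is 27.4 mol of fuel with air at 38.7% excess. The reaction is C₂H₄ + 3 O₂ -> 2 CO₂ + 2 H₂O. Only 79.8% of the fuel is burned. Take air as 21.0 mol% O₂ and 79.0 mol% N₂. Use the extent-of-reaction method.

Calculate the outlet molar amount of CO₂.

Stoichiometric O₂ = 3 × 27.4 = 82.2 mol; O₂ fed = 82.2 × 1.387 = 114 mol.
N₂ fed = 114 × 79/21 = 428.9 mol.
Fuel reacted = 0.798 × 27.4 → ξ = 21.87 mol.
Outlet (n = n₀ + ν ξ):
  C₂H₄: 27.4 − 1(21.87) = 5.535
  O₂: 114 − 3(21.87) = 48.42
  N₂: 428.9 (inert)
  CO₂: 0 + 2(21.87) = 43.73
  H₂O: 0 + 2(21.87) = 43.73

43.7 mol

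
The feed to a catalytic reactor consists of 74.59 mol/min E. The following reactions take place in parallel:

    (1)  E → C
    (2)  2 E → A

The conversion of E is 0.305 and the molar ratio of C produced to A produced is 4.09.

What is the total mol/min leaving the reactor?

70.9 mol/min

Conversion of E: E consumed = 0.305 × 74.59 = 22.75 mol/min = 1ξ₁ + 2ξ₂.
Selectivity: 1ξ₁ / (1ξ₂) = 4.09 → ξ₁ = 4.09 ξ₂.
Substitute: (1·4.09 + 2) ξ₂ = 22.75 → ξ₂ = 3.736 mol/min, ξ₁ = 15.28 mol/min.
Outlet amounts (n = n₀ + Σ ν·ξ):
  E: 74.59 − 1(15.28) − 2(3.736) = 51.84
  C: 0 + 1(15.28) = 15.28
  A: 0 + 1(3.736) = 3.736
Total out = 51.84 + 15.28 + 3.736 = 70.85 mol/min.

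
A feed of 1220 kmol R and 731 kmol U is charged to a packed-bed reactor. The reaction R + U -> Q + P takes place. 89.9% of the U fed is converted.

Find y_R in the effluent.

0.288

U reacted = 0.899 × 731 = 657.2 kmol; ν_U = −1, so ξ = 657.2/1 = 657.2 kmol.
Outlet amounts (n = n₀ + ν ξ):
  R: 1220 − 1(657.2) = 562.8
  U: 731 − 1(657.2) = 73.83
  Q: 0 + 1(657.2) = 657.2
  P: 0 + 1(657.2) = 657.2
Total out = 1951 kmol; y_R = 562.8 / 1951 = 0.2885.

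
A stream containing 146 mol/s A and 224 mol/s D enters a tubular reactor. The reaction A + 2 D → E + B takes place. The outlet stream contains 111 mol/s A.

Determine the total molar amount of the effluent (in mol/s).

For A: n = n₀ − 1ξ → 111 = 146 − 1ξ, giving ξ = 35 mol/s.
Outlet amounts (n = n₀ + ν ξ):
  A: 146 − 1(35) = 111
  D: 224 − 2(35) = 154
  E: 0 + 1(35) = 35
  B: 0 + 1(35) = 35
Total out = 111 + 154 + 35 + 35 = 335 mol/s.

335 mol/s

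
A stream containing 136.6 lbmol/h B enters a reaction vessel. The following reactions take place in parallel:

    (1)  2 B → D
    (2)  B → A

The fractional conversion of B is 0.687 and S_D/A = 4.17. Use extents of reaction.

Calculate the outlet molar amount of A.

10 lbmol/h

Conversion of B: B consumed = 0.687 × 136.6 = 93.84 lbmol/h = 2ξ₁ + 1ξ₂.
Selectivity: 1ξ₁ / (1ξ₂) = 4.17 → ξ₁ = 4.17 ξ₂.
Substitute: (2·4.17 + 1) ξ₂ = 93.84 → ξ₂ = 10.05 lbmol/h, ξ₁ = 41.9 lbmol/h.
Outlet amounts (n = n₀ + Σ ν·ξ):
  B: 136.6 − 2(41.9) − 1(10.05) = 42.76
  D: 0 + 1(41.9) = 41.9
  A: 0 + 1(10.05) = 10.05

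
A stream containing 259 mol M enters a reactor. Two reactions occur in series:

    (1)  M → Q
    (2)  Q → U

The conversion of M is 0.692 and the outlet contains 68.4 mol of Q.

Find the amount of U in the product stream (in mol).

111 mol

Conversion of M: M consumed = 1ξ₁ = 0.692 × 259 → ξ₁ = 179.2 mol.
Q balance: n_Q = 0 + 1ξ₁ − 1ξ₂ = 68.4 → ξ₂ = (1·179.2 − 68.4)/1 = 110.8 mol.
Outlet amounts (n = n₀ + Σ ν·ξ):
  M: 259 − 1(179.2) = 79.77
  Q: 0 + 1(179.2) − 1(110.8) = 68.4
  U: 0 + 1(110.8) = 110.8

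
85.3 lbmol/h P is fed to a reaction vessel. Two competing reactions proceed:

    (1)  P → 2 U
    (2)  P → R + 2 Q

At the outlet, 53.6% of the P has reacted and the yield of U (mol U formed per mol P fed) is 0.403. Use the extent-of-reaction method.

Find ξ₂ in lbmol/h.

ξ₂ = 28.5 lbmol/h

Yield of U: 2ξ₁ / 85.3 = 0.403 → ξ₁ = 17.19 lbmol/h.
Conversion of P: 1ξ₁ + 1ξ₂ = 0.536 × 85.3 = 45.72 → ξ₂ = 28.53 lbmol/h.
Outlet amounts (n = n₀ + Σ ν·ξ):
  P: 85.3 − 1(17.19) − 1(28.53) = 39.58
  U: 0 + 2(17.19) = 34.38
  R: 0 + 1(28.53) = 28.53
  Q: 0 + 2(28.53) = 57.07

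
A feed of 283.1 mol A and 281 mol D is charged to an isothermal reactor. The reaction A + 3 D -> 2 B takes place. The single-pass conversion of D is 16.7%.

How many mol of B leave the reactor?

D reacted = 0.167 × 281 = 46.93 mol; ν_D = −3, so ξ = 46.93/3 = 15.64 mol.
Outlet amounts (n = n₀ + ν ξ):
  A: 283.1 − 1(15.64) = 267.5
  D: 281 − 3(15.64) = 234.1
  B: 0 + 2(15.64) = 31.28

31.3 mol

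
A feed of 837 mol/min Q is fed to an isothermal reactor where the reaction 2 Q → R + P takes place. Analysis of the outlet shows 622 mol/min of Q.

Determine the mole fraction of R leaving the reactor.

0.128

For Q: n = n₀ − 2ξ → 622 = 837 − 2ξ, giving ξ = 107.5 mol/min.
Outlet amounts (n = n₀ + ν ξ):
  Q: 837 − 2(107.5) = 622
  R: 0 + 1(107.5) = 107.5
  P: 0 + 1(107.5) = 107.5
Total out = 837 mol/min; y_R = 107.5 / 837 = 0.1284.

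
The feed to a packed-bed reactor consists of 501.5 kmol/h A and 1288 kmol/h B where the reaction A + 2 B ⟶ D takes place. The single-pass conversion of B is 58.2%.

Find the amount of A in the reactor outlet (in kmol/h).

B reacted = 0.582 × 1288 = 749.6 kmol/h; ν_B = −2, so ξ = 749.6/2 = 374.8 kmol/h.
Outlet amounts (n = n₀ + ν ξ):
  A: 501.5 − 1(374.8) = 126.7
  B: 1288 − 2(374.8) = 538.4
  D: 0 + 1(374.8) = 374.8

127 kmol/h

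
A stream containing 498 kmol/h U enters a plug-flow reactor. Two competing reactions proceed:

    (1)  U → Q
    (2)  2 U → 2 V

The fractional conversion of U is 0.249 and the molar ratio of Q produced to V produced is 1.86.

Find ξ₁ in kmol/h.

Conversion of U: U consumed = 0.249 × 498 = 124 kmol/h = 1ξ₁ + 2ξ₂.
Selectivity: 1ξ₁ / (2ξ₂) = 1.86 → ξ₁ = 3.72 ξ₂.
Substitute: (1·3.72 + 2) ξ₂ = 124 → ξ₂ = 21.68 kmol/h, ξ₁ = 80.64 kmol/h.
Outlet amounts (n = n₀ + Σ ν·ξ):
  U: 498 − 1(80.64) − 2(21.68) = 374
  Q: 0 + 1(80.64) = 80.64
  V: 0 + 2(21.68) = 43.36

ξ₁ = 80.6 kmol/h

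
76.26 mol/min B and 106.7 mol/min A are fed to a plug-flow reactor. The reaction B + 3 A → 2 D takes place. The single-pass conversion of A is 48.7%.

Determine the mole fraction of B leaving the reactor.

0.397

A reacted = 0.487 × 106.7 = 51.96 mol/min; ν_A = −3, so ξ = 51.96/3 = 17.32 mol/min.
Outlet amounts (n = n₀ + ν ξ):
  B: 76.26 − 1(17.32) = 58.94
  A: 106.7 − 3(17.32) = 54.74
  D: 0 + 2(17.32) = 34.64
Total out = 148.3 mol/min; y_B = 58.94 / 148.3 = 0.3974.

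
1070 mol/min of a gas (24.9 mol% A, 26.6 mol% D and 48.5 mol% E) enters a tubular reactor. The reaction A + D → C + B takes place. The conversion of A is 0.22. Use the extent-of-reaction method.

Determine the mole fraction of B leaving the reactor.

0.0548

A reacted = 0.22 × 266.4 = 58.61 mol/min; ν_A = −1, so ξ = 58.61/1 = 58.61 mol/min.
Outlet amounts (n = n₀ + ν ξ):
  A: 266.4 − 1(58.61) = 207.8
  D: 284.6 − 1(58.61) = 226
  C: 0 + 1(58.61) = 58.61
  B: 0 + 1(58.61) = 58.61
  E: 519 (inert)
Total out = 1070 mol/min; y_B = 58.61 / 1070 = 0.05478.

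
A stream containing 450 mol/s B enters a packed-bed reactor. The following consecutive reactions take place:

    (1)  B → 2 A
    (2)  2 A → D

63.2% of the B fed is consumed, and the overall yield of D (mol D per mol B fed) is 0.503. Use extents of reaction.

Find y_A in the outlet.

Conversion of B: B consumed = 1ξ₁ = 0.632 × 450 → ξ₁ = 284.4 mol/s.
Yield of D: 1ξ₂ / 450 = 0.503 → ξ₂ = 226.3 mol/s.
Outlet amounts (n = n₀ + Σ ν·ξ):
  B: 450 − 1(284.4) = 165.6
  A: 0 + 2(284.4) − 2(226.3) = 116.1
  D: 0 + 1(226.3) = 226.3
Total out = 508 mol/s; y_A = 116.1 / 508 = 0.2285.

0.229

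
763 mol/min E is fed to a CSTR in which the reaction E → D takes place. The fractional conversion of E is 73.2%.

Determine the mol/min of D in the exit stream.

E reacted = 0.732 × 763 = 558.5 mol/min; ν_E = −1, so ξ = 558.5/1 = 558.5 mol/min.
Outlet amounts (n = n₀ + ν ξ):
  E: 763 − 1(558.5) = 204.5
  D: 0 + 1(558.5) = 558.5

559 mol/min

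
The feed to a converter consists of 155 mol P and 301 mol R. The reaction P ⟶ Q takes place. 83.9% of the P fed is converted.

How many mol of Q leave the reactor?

130 mol

P reacted = 0.839 × 155 = 130 mol; ν_P = −1, so ξ = 130/1 = 130 mol.
Outlet amounts (n = n₀ + ν ξ):
  P: 155 − 1(130) = 24.96
  Q: 0 + 1(130) = 130
  R: 301 (inert)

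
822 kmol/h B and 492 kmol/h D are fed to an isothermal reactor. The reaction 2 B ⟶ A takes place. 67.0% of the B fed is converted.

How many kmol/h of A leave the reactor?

B reacted = 0.67 × 822 = 550.7 kmol/h; ν_B = −2, so ξ = 550.7/2 = 275.4 kmol/h.
Outlet amounts (n = n₀ + ν ξ):
  B: 822 − 2(275.4) = 271.3
  A: 0 + 1(275.4) = 275.4
  D: 492 (inert)

275 kmol/h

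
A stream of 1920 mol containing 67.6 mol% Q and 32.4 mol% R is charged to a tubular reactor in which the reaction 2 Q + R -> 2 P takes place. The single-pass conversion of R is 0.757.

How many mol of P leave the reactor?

942 mol

R reacted = 0.757 × 622.1 = 470.9 mol; ν_R = −1, so ξ = 470.9/1 = 470.9 mol.
Outlet amounts (n = n₀ + ν ξ):
  Q: 1298 − 2(470.9) = 356.1
  R: 622.1 − 1(470.9) = 151.2
  P: 0 + 2(470.9) = 941.8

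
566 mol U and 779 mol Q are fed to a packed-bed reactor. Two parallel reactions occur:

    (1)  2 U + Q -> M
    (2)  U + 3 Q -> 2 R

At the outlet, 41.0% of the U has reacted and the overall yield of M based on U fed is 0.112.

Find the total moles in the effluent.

Yield of M: 1ξ₁ / 566 = 0.112 → ξ₁ = 63.39 mol.
Conversion of U: 2ξ₁ + 1ξ₂ = 0.41 × 566 = 232.1 → ξ₂ = 105.3 mol.
Outlet amounts (n = n₀ + Σ ν·ξ):
  U: 566 − 2(63.39) − 1(105.3) = 333.9
  Q: 779 − 1(63.39) − 3(105.3) = 399.8
  M: 0 + 1(63.39) = 63.39
  R: 0 + 2(105.3) = 210.6
Total out = 333.9 + 399.8 + 63.39 + 210.6 = 1008 mol.

1010 mol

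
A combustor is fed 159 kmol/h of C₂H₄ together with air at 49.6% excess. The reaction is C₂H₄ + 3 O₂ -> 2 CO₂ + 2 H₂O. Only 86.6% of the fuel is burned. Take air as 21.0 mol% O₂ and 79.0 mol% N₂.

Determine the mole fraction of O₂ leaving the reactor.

0.0845

Stoichiometric O₂ = 3 × 159 = 477 kmol/h; O₂ fed = 477 × 1.496 = 713.6 kmol/h.
N₂ fed = 713.6 × 79/21 = 2684 kmol/h.
Fuel reacted = 0.866 × 159 → ξ = 137.7 kmol/h.
Outlet (n = n₀ + ν ξ):
  C₂H₄: 159 − 1(137.7) = 21.31
  O₂: 713.6 − 3(137.7) = 300.5
  N₂: 2684 (inert)
  CO₂: 0 + 2(137.7) = 275.4
  H₂O: 0 + 2(137.7) = 275.4
Total out = 3557 kmol/h; y_O₂ = 300.5 / 3557 = 0.08448.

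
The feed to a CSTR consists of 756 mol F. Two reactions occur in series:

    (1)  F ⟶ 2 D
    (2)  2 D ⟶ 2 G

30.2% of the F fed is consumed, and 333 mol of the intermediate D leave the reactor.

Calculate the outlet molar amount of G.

Conversion of F: F consumed = 1ξ₁ = 0.302 × 756 → ξ₁ = 228.3 mol.
D balance: n_D = 0 + 2ξ₁ − 2ξ₂ = 333 → ξ₂ = (2·228.3 − 333)/2 = 61.81 mol.
Outlet amounts (n = n₀ + Σ ν·ξ):
  F: 756 − 1(228.3) = 527.7
  D: 0 + 2(228.3) − 2(61.81) = 333
  G: 0 + 2(61.81) = 123.6

124 mol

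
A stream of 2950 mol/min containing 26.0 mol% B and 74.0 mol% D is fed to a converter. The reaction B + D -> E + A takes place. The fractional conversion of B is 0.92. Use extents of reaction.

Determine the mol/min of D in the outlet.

B reacted = 0.92 × 767 = 705.6 mol/min; ν_B = −1, so ξ = 705.6/1 = 705.6 mol/min.
Outlet amounts (n = n₀ + ν ξ):
  B: 767 − 1(705.6) = 61.36
  D: 2183 − 1(705.6) = 1477
  E: 0 + 1(705.6) = 705.6
  A: 0 + 1(705.6) = 705.6

1480 mol/min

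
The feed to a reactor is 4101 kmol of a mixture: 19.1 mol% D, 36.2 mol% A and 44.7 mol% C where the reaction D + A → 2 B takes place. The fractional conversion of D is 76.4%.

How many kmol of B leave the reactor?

D reacted = 0.764 × 783.3 = 598.4 kmol; ν_D = −1, so ξ = 598.4/1 = 598.4 kmol.
Outlet amounts (n = n₀ + ν ξ):
  D: 783.3 − 1(598.4) = 184.9
  A: 1485 − 1(598.4) = 886.1
  B: 0 + 2(598.4) = 1197
  C: 1833 (inert)

1200 kmol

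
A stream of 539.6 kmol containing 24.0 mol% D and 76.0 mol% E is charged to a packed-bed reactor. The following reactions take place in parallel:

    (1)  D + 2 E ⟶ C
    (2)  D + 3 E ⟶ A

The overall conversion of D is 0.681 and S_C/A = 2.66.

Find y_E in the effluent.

0.618

Conversion of D: D consumed = 0.681 × 129.5 = 88.19 kmol = 1ξ₁ + 1ξ₂.
Selectivity: 1ξ₁ / (1ξ₂) = 2.66 → ξ₁ = 2.66 ξ₂.
Substitute: (1·2.66 + 1) ξ₂ = 88.19 → ξ₂ = 24.1 kmol, ξ₁ = 64.1 kmol.
Outlet amounts (n = n₀ + Σ ν·ξ):
  D: 129.5 − 1(64.1) − 1(24.1) = 41.31
  E: 410.1 − 2(64.1) − 3(24.1) = 209.6
  C: 0 + 1(64.1) = 64.1
  A: 0 + 1(24.1) = 24.1
Total out = 339.1 kmol; y_E = 209.6 / 339.1 = 0.6181.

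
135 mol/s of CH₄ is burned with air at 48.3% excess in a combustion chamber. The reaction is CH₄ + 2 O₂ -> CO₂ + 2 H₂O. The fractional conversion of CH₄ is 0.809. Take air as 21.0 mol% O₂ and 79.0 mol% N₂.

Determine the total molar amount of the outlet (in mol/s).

Stoichiometric O₂ = 2 × 135 = 270 mol/s; O₂ fed = 270 × 1.483 = 400.4 mol/s.
N₂ fed = 400.4 × 79/21 = 1506 mol/s.
Fuel reacted = 0.809 × 135 → ξ = 109.2 mol/s.
Outlet (n = n₀ + ν ξ):
  CH₄: 135 − 1(109.2) = 25.78
  O₂: 400.4 − 2(109.2) = 182
  N₂: 1506 (inert)
  CO₂: 0 + 1(109.2) = 109.2
  H₂O: 0 + 2(109.2) = 218.4
Total out = 25.78 + 182 + 1506 + 109.2 + 218.4 = 2042 mol/s.

2040 mol/s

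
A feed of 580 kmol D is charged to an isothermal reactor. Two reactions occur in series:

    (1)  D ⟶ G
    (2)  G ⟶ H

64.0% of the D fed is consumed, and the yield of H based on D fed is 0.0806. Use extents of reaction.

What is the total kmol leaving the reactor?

580 kmol

Conversion of D: D consumed = 1ξ₁ = 0.64 × 580 → ξ₁ = 371.2 kmol.
Yield of H: 1ξ₂ / 580 = 0.0806 → ξ₂ = 46.75 kmol.
Outlet amounts (n = n₀ + Σ ν·ξ):
  D: 580 − 1(371.2) = 208.8
  G: 0 + 1(371.2) − 1(46.75) = 324.5
  H: 0 + 1(46.75) = 46.75
Total out = 208.8 + 324.5 + 46.75 = 580 kmol.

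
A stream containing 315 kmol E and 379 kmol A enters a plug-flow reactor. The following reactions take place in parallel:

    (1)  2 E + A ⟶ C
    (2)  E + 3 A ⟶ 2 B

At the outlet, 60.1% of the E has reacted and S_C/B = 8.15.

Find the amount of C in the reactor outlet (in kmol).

Conversion of E: E consumed = 0.601 × 315 = 189.3 kmol = 2ξ₁ + 1ξ₂.
Selectivity: 1ξ₁ / (2ξ₂) = 8.15 → ξ₁ = 16.3 ξ₂.
Substitute: (2·16.3 + 1) ξ₂ = 189.3 → ξ₂ = 5.634 kmol, ξ₁ = 91.84 kmol.
Outlet amounts (n = n₀ + Σ ν·ξ):
  E: 315 − 2(91.84) − 1(5.634) = 125.7
  A: 379 − 1(91.84) − 3(5.634) = 270.3
  C: 0 + 1(91.84) = 91.84
  B: 0 + 2(5.634) = 11.27

91.8 kmol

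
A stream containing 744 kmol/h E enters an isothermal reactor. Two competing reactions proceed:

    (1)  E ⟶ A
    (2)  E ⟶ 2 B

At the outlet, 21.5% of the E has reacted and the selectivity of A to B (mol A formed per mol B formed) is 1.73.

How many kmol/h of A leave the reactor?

Conversion of E: E consumed = 0.215 × 744 = 160 kmol/h = 1ξ₁ + 1ξ₂.
Selectivity: 1ξ₁ / (2ξ₂) = 1.73 → ξ₁ = 3.46 ξ₂.
Substitute: (1·3.46 + 1) ξ₂ = 160 → ξ₂ = 35.87 kmol/h, ξ₁ = 124.1 kmol/h.
Outlet amounts (n = n₀ + Σ ν·ξ):
  E: 744 − 1(124.1) − 1(35.87) = 584
  A: 0 + 1(124.1) = 124.1
  B: 0 + 2(35.87) = 71.73

124 kmol/h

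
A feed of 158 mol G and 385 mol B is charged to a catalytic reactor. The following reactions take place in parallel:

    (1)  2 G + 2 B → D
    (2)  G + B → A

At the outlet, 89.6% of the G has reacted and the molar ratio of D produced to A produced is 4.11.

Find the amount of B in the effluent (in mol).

Conversion of G: G consumed = 0.896 × 158 = 141.6 mol = 2ξ₁ + 1ξ₂.
Selectivity: 1ξ₁ / (1ξ₂) = 4.11 → ξ₁ = 4.11 ξ₂.
Substitute: (2·4.11 + 1) ξ₂ = 141.6 → ξ₂ = 15.35 mol, ξ₁ = 63.11 mol.
Outlet amounts (n = n₀ + Σ ν·ξ):
  G: 158 − 2(63.11) − 1(15.35) = 16.43
  B: 385 − 2(63.11) − 1(15.35) = 243.4
  D: 0 + 1(63.11) = 63.11
  A: 0 + 1(15.35) = 15.35

243 mol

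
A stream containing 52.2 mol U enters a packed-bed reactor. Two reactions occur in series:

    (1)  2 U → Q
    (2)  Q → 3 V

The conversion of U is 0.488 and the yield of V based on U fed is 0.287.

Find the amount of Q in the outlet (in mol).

7.74 mol

Conversion of U: U consumed = 2ξ₁ = 0.488 × 52.2 → ξ₁ = 12.74 mol.
Yield of V: 3ξ₂ / 52.2 = 0.287 → ξ₂ = 4.994 mol.
Outlet amounts (n = n₀ + Σ ν·ξ):
  U: 52.2 − 2(12.74) = 26.73
  Q: 0 + 1(12.74) − 1(4.994) = 7.743
  V: 0 + 3(4.994) = 14.98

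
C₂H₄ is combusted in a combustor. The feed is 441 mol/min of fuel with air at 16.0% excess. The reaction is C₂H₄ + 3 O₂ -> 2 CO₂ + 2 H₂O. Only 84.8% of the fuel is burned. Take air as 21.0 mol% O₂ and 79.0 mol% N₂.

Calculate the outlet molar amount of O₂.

413 mol/min

Stoichiometric O₂ = 3 × 441 = 1323 mol/min; O₂ fed = 1323 × 1.160 = 1535 mol/min.
N₂ fed = 1535 × 79/21 = 5773 mol/min.
Fuel reacted = 0.848 × 441 → ξ = 374 mol/min.
Outlet (n = n₀ + ν ξ):
  C₂H₄: 441 − 1(374) = 67.03
  O₂: 1535 − 3(374) = 412.8
  N₂: 5773 (inert)
  CO₂: 0 + 2(374) = 747.9
  H₂O: 0 + 2(374) = 747.9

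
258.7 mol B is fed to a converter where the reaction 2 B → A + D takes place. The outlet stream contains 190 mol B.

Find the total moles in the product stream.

For B: n = n₀ − 2ξ → 190 = 258.7 − 2ξ, giving ξ = 34.35 mol.
Outlet amounts (n = n₀ + ν ξ):
  B: 258.7 − 2(34.35) = 190
  A: 0 + 1(34.35) = 34.35
  D: 0 + 1(34.35) = 34.35
Total out = 190 + 34.35 + 34.35 = 258.7 mol.

259 mol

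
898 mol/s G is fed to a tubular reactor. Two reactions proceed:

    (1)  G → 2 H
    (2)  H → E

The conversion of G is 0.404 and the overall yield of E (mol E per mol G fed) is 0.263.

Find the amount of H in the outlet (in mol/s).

Conversion of G: G consumed = 1ξ₁ = 0.404 × 898 → ξ₁ = 362.8 mol/s.
Yield of E: 1ξ₂ / 898 = 0.263 → ξ₂ = 236.2 mol/s.
Outlet amounts (n = n₀ + Σ ν·ξ):
  G: 898 − 1(362.8) = 535.2
  H: 0 + 2(362.8) − 1(236.2) = 489.4
  E: 0 + 1(236.2) = 236.2

489 mol/s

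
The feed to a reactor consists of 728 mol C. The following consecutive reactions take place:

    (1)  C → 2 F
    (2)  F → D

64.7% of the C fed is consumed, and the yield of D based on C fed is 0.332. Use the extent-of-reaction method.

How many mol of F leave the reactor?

700 mol

Conversion of C: C consumed = 1ξ₁ = 0.647 × 728 → ξ₁ = 471 mol.
Yield of D: 1ξ₂ / 728 = 0.332 → ξ₂ = 241.7 mol.
Outlet amounts (n = n₀ + Σ ν·ξ):
  C: 728 − 1(471) = 257
  F: 0 + 2(471) − 1(241.7) = 700.3
  D: 0 + 1(241.7) = 241.7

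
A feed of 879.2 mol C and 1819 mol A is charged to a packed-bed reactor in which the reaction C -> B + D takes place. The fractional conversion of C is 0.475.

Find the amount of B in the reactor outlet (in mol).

418 mol

C reacted = 0.475 × 879.2 = 417.6 mol; ν_C = −1, so ξ = 417.6/1 = 417.6 mol.
Outlet amounts (n = n₀ + ν ξ):
  C: 879.2 − 1(417.6) = 461.6
  B: 0 + 1(417.6) = 417.6
  D: 0 + 1(417.6) = 417.6
  A: 1819 (inert)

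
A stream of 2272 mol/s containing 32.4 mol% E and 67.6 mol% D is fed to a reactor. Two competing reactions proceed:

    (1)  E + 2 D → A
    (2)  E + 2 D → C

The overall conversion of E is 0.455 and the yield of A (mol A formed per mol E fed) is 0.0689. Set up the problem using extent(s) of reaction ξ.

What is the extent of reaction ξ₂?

Yield of A: 1ξ₁ / 736.1 = 0.0689 → ξ₁ = 50.72 mol/s.
Conversion of E: 1ξ₁ + 1ξ₂ = 0.455 × 736.1 = 334.9 → ξ₂ = 284.2 mol/s.
Outlet amounts (n = n₀ + Σ ν·ξ):
  E: 736.1 − 1(50.72) − 1(284.2) = 401.2
  D: 1536 − 2(50.72) − 2(284.2) = 866
  A: 0 + 1(50.72) = 50.72
  C: 0 + 1(284.2) = 284.2

ξ₂ = 284 mol/s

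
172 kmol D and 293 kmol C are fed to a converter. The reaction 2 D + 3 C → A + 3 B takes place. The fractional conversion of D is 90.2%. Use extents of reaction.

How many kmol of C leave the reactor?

D reacted = 0.902 × 172 = 155.1 kmol; ν_D = −2, so ξ = 155.1/2 = 77.57 kmol.
Outlet amounts (n = n₀ + ν ξ):
  D: 172 − 2(77.57) = 16.86
  C: 293 − 3(77.57) = 60.28
  A: 0 + 1(77.57) = 77.57
  B: 0 + 3(77.57) = 232.7

60.3 kmol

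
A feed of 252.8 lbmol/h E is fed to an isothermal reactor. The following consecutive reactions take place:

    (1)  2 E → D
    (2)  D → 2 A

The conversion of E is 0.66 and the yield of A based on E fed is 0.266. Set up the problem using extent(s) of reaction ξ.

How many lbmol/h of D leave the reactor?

Conversion of E: E consumed = 2ξ₁ = 0.66 × 252.8 → ξ₁ = 83.42 lbmol/h.
Yield of A: 2ξ₂ / 252.8 = 0.266 → ξ₂ = 33.62 lbmol/h.
Outlet amounts (n = n₀ + Σ ν·ξ):
  E: 252.8 − 2(83.42) = 85.95
  D: 0 + 1(83.42) − 1(33.62) = 49.8
  A: 0 + 2(33.62) = 67.24

49.8 lbmol/h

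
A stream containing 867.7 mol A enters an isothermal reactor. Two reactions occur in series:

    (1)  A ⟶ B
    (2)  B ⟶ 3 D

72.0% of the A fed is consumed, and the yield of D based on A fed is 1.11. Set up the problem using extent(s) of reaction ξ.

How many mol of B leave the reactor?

Conversion of A: A consumed = 1ξ₁ = 0.72 × 867.7 → ξ₁ = 624.7 mol.
Yield of D: 3ξ₂ / 867.7 = 1.11 → ξ₂ = 321 mol.
Outlet amounts (n = n₀ + Σ ν·ξ):
  A: 867.7 − 1(624.7) = 243
  B: 0 + 1(624.7) − 1(321) = 303.7
  D: 0 + 3(321) = 963.1

304 mol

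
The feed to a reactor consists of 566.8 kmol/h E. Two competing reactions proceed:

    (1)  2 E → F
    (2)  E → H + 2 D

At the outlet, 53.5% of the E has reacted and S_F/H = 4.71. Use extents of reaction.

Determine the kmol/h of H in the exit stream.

Conversion of E: E consumed = 0.535 × 566.8 = 303.2 kmol/h = 2ξ₁ + 1ξ₂.
Selectivity: 1ξ₁ / (1ξ₂) = 4.71 → ξ₁ = 4.71 ξ₂.
Substitute: (2·4.71 + 1) ξ₂ = 303.2 → ξ₂ = 29.1 kmol/h, ξ₁ = 137.1 kmol/h.
Outlet amounts (n = n₀ + Σ ν·ξ):
  E: 566.8 − 2(137.1) − 1(29.1) = 263.6
  F: 0 + 1(137.1) = 137.1
  H: 0 + 1(29.1) = 29.1
  D: 0 + 2(29.1) = 58.2

29.1 kmol/h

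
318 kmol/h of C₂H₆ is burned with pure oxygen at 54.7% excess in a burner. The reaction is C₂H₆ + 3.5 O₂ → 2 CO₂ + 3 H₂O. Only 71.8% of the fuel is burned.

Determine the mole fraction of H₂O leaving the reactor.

Stoichiometric O₂ = 3.5 × 318 = 1113 kmol/h; O₂ fed = 1113 × 1.547 = 1722 kmol/h.
Fuel reacted = 0.718 × 318 → ξ = 228.3 kmol/h.
Outlet (n = n₀ + ν ξ):
  C₂H₆: 318 − 1(228.3) = 89.68
  O₂: 1722 − 3.5(228.3) = 922.7
  CO₂: 0 + 2(228.3) = 456.6
  H₂O: 0 + 3(228.3) = 685
Total out = 2154 kmol/h; y_H₂O = 685 / 2154 = 0.318.

0.318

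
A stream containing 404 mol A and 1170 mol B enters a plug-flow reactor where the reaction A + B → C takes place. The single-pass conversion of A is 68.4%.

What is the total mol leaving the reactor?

1300 mol

A reacted = 0.684 × 404 = 276.3 mol; ν_A = −1, so ξ = 276.3/1 = 276.3 mol.
Outlet amounts (n = n₀ + ν ξ):
  A: 404 − 1(276.3) = 127.7
  B: 1170 − 1(276.3) = 893.7
  C: 0 + 1(276.3) = 276.3
Total out = 127.7 + 893.7 + 276.3 = 1298 mol.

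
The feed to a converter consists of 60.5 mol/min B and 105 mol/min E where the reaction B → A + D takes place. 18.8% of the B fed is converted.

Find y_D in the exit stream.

B reacted = 0.188 × 60.5 = 11.37 mol/min; ν_B = −1, so ξ = 11.37/1 = 11.37 mol/min.
Outlet amounts (n = n₀ + ν ξ):
  B: 60.5 − 1(11.37) = 49.13
  A: 0 + 1(11.37) = 11.37
  D: 0 + 1(11.37) = 11.37
  E: 105 (inert)
Total out = 176.9 mol/min; y_D = 11.37 / 176.9 = 0.06431.

0.0643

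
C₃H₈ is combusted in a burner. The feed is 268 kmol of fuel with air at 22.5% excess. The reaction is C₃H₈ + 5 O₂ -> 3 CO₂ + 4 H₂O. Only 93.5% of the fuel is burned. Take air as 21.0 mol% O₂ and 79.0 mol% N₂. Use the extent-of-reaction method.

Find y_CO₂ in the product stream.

Stoichiometric O₂ = 5 × 268 = 1340 kmol; O₂ fed = 1340 × 1.225 = 1642 kmol.
N₂ fed = 1642 × 79/21 = 6175 kmol.
Fuel reacted = 0.935 × 268 → ξ = 250.6 kmol.
Outlet (n = n₀ + ν ξ):
  C₃H₈: 268 − 1(250.6) = 17.42
  O₂: 1642 − 5(250.6) = 388.6
  N₂: 6175 (inert)
  CO₂: 0 + 3(250.6) = 751.7
  H₂O: 0 + 4(250.6) = 1002
Total out = 8335 kmol; y_CO₂ = 751.7 / 8335 = 0.09019.

0.0902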